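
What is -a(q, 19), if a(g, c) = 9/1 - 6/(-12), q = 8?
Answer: -19/2 ≈ -9.5000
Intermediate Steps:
a(g, c) = 19/2 (a(g, c) = 9*1 - 6*(-1/12) = 9 + ½ = 19/2)
-a(q, 19) = -1*19/2 = -19/2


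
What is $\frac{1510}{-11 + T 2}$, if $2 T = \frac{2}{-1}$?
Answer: $- \frac{1510}{13} \approx -116.15$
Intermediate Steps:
$T = -1$ ($T = \frac{2 \frac{1}{-1}}{2} = \frac{2 \left(-1\right)}{2} = \frac{1}{2} \left(-2\right) = -1$)
$\frac{1510}{-11 + T 2} = \frac{1510}{-11 - 2} = \frac{1510}{-13} = 1510 \left(- \frac{1}{13}\right) = - \frac{1510}{13}$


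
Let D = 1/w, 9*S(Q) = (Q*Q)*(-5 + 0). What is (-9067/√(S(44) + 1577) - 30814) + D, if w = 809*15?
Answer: -373927889/12135 - 27201*√4513/4513 ≈ -31219.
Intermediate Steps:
S(Q) = -5*Q²/9 (S(Q) = ((Q*Q)*(-5 + 0))/9 = (Q²*(-5))/9 = (-5*Q²)/9 = -5*Q²/9)
w = 12135
D = 1/12135 ≈ 8.2406e-5
(-9067/√(S(44) + 1577) - 30814) + D = (-9067/√(-5/9*44² + 1577) - 30814) + 1/12135 = (-9067/√(-5/9*1936 + 1577) - 30814) + 1/12135 = (-9067/√(-9680/9 + 1577) - 30814) + 1/12135 = (-9067*3*√4513/4513 - 30814) + 1/12135 = (-27201*√4513/4513 - 30814) + 1/12135 = (-30814 - 27201*√4513/4513) + 1/12135 = -373927889/12135 - 27201*√4513/4513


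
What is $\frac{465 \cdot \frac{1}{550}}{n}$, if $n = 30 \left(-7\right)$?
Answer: $- \frac{31}{7700} \approx -0.004026$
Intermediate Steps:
$n = -210$
$\frac{465 \cdot \frac{1}{550}}{n} = \frac{465 \cdot \frac{1}{550}}{-210} = 465 \cdot \frac{1}{550} \left(- \frac{1}{210}\right) = \frac{93}{110} \left(- \frac{1}{210}\right) = - \frac{31}{7700}$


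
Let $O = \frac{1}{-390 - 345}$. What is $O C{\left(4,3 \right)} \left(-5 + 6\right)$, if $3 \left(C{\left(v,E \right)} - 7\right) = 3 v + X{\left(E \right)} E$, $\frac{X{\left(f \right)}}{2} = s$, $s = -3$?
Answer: $- \frac{1}{147} \approx -0.0068027$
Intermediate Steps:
$X{\left(f \right)} = -6$ ($X{\left(f \right)} = 2 \left(-3\right) = -6$)
$C{\left(v,E \right)} = 7 + v - 2 E$ ($C{\left(v,E \right)} = 7 + \frac{3 v - 6 E}{3} = 7 + \frac{- 6 E + 3 v}{3} = 7 - \left(- v + 2 E\right) = 7 + v - 2 E$)
$O = - \frac{1}{735}$ ($O = \frac{1}{-735} = - \frac{1}{735} \approx -0.0013605$)
$O C{\left(4,3 \right)} \left(-5 + 6\right) = - \frac{\left(7 + 4 - 6\right) \left(-5 + 6\right)}{735} = - \frac{\left(7 + 4 - 6\right) 1}{735} = - \frac{5 \cdot 1}{735} = \left(- \frac{1}{735}\right) 5 = - \frac{1}{147}$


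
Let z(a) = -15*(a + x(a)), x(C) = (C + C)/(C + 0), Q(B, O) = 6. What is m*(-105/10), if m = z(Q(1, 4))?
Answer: 1260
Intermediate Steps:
x(C) = 2 (x(C) = (2*C)/C = 2)
z(a) = -30 - 15*a (z(a) = -15*(a + 2) = -15*(2 + a) = -30 - 15*a)
m = -120 (m = -30 - 15*6 = -30 - 90 = -120)
m*(-105/10) = -(-12600)/10 = -120*(-21/2) = 1260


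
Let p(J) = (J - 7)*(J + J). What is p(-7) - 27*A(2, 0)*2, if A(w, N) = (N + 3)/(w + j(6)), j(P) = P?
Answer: 703/4 ≈ 175.75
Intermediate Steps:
A(w, N) = (3 + N)/(6 + w) (A(w, N) = (N + 3)/(w + 6) = (3 + N)/(6 + w))
p(J) = 2*J*(-7 + J) (p(J) = (-7 + J)*(2*J) = 2*J*(-7 + J))
p(-7) - 27*A(2, 0)*2 = 2*(-7)*(-7 - 7) - 27*(3 + 0)/(6 + 2)*2 = 2*(-7)*(-14) - 27*3/8*2 = 196 - 27*(⅛)*3*2 = 196 - 81*2/8 = 196 - 27*¾ = 196 - 81/4 = 703/4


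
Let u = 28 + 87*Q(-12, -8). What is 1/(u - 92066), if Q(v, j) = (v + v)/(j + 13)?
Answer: -5/462278 ≈ -1.0816e-5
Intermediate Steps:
Q(v, j) = 2*v/(13 + j) (Q(v, j) = (2*v)/(13 + j) = 2*v/(13 + j))
u = -1948/5 (u = 28 + 87*(2*(-12)/(13 - 8)) = 28 + 87*(2*(-12)/5) = 28 + 87*(2*(-12)*(1/5)) = 28 + 87*(-24/5) = 28 - 2088/5 = -1948/5 ≈ -389.60)
1/(u - 92066) = 1/(-1948/5 - 92066) = 1/(-462278/5) = -5/462278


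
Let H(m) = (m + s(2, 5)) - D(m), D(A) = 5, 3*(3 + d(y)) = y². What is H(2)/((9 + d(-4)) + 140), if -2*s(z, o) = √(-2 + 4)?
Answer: -9/454 - 3*√2/908 ≈ -0.024496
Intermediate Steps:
s(z, o) = -√2/2 (s(z, o) = -√(-2 + 4)/2 = -√2/2)
d(y) = -3 + y²/3
H(m) = -5 + m - √2/2 (H(m) = (m - √2/2) - 1*5 = (m - √2/2) - 5 = -5 + m - √2/2)
H(2)/((9 + d(-4)) + 140) = (-5 + 2 - √2/2)/((9 + (-3 + (⅓)*(-4)²)) + 140) = (-3 - √2/2)/((9 + (-3 + (⅓)*16)) + 140) = (-3 - √2/2)/((9 + (-3 + 16/3)) + 140) = (-3 - √2/2)/((9 + 7/3) + 140) = (-3 - √2/2)/(34/3 + 140) = (-3 - √2/2)/(454/3) = (-3 - √2/2)*(3/454) = -9/454 - 3*√2/908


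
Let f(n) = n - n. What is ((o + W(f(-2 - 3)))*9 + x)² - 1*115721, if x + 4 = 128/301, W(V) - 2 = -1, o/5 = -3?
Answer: -8963282317/90601 ≈ -98931.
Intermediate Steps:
o = -15 (o = 5*(-3) = -15)
f(n) = 0
W(V) = 1 (W(V) = 2 - 1 = 1)
x = -1076/301 (x = -4 + 128/301 = -1076/301 ≈ -3.5747)
((o + W(f(-2 - 3)))*9 + x)² - 1*115721 = ((-15 + 1)*9 - 1076/301)² - 1*115721 = (-14*9 - 1076/301)² - 115721 = (-126 - 1076/301)² - 115721 = (-39002/301)² - 115721 = 1521156004/90601 - 115721 = -8963282317/90601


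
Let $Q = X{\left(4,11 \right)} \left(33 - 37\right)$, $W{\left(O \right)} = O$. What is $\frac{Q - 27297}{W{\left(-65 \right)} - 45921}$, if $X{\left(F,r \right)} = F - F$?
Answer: $\frac{27297}{45986} \approx 0.59359$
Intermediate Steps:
$X{\left(F,r \right)} = 0$
$Q = 0$ ($Q = 0 \left(33 - 37\right) = 0 \left(-4\right) = 0$)
$\frac{Q - 27297}{W{\left(-65 \right)} - 45921} = \frac{0 - 27297}{-65 - 45921} = - \frac{27297}{-45986} = \left(-27297\right) \left(- \frac{1}{45986}\right) = \frac{27297}{45986}$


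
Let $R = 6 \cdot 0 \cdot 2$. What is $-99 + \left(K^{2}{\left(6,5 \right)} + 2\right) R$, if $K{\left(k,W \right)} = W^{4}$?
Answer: $-99$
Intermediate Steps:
$R = 0$ ($R = 0 \cdot 2 = 0$)
$-99 + \left(K^{2}{\left(6,5 \right)} + 2\right) R = -99 + \left(\left(5^{4}\right)^{2} + 2\right) 0 = -99 + \left(625^{2} + 2\right) 0 = -99 + \left(390625 + 2\right) 0 = -99 + 390627 \cdot 0 = -99 + 0 = -99$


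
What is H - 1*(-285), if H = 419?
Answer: 704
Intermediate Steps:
H - 1*(-285) = 419 - 1*(-285) = 419 + 285 = 704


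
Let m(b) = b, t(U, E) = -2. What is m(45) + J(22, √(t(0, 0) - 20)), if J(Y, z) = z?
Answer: 45 + I*√22 ≈ 45.0 + 4.6904*I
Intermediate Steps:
m(45) + J(22, √(t(0, 0) - 20)) = 45 + √(-2 - 20) = 45 + √(-22) = 45 + I*√22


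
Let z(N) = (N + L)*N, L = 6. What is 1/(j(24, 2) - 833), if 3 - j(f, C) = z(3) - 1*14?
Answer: -1/843 ≈ -0.0011862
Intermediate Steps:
z(N) = N*(6 + N) (z(N) = (N + 6)*N = (6 + N)*N = N*(6 + N))
j(f, C) = -10 (j(f, C) = 3 - (3*(6 + 3) - 1*14) = 3 - (3*9 - 14) = 3 - (27 - 14) = 3 - 1*13 = 3 - 13 = -10)
1/(j(24, 2) - 833) = 1/(-10 - 833) = 1/(-843) = -1/843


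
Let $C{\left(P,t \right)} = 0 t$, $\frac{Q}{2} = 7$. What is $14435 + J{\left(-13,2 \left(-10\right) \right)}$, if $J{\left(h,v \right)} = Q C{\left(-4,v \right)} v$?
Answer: $14435$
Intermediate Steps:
$Q = 14$ ($Q = 2 \cdot 7 = 14$)
$C{\left(P,t \right)} = 0$
$J{\left(h,v \right)} = 0$ ($J{\left(h,v \right)} = 14 \cdot 0 v = 0 v = 0$)
$14435 + J{\left(-13,2 \left(-10\right) \right)} = 14435 + 0 = 14435$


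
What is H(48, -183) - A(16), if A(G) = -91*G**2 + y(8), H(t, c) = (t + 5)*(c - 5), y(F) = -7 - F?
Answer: 13347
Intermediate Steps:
H(t, c) = (-5 + c)*(5 + t) (H(t, c) = (5 + t)*(-5 + c) = (-5 + c)*(5 + t))
A(G) = -15 - 91*G**2 (A(G) = -91*G**2 + (-7 - 1*8) = -91*G**2 + (-7 - 8) = -91*G**2 - 15 = -15 - 91*G**2)
H(48, -183) - A(16) = (-25 - 5*48 + 5*(-183) - 183*48) - (-15 - 91*16**2) = (-25 - 240 - 915 - 8784) - (-15 - 91*256) = -9964 - (-15 - 23296) = -9964 - 1*(-23311) = -9964 + 23311 = 13347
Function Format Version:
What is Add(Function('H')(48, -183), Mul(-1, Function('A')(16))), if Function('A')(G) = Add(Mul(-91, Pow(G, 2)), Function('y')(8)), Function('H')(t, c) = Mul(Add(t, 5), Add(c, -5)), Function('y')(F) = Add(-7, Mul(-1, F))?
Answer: 13347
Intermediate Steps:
Function('H')(t, c) = Mul(Add(-5, c), Add(5, t)) (Function('H')(t, c) = Mul(Add(5, t), Add(-5, c)) = Mul(Add(-5, c), Add(5, t)))
Function('A')(G) = Add(-15, Mul(-91, Pow(G, 2))) (Function('A')(G) = Add(Mul(-91, Pow(G, 2)), Add(-7, Mul(-1, 8))) = Add(Mul(-91, Pow(G, 2)), Add(-7, -8)) = Add(Mul(-91, Pow(G, 2)), -15) = Add(-15, Mul(-91, Pow(G, 2))))
Add(Function('H')(48, -183), Mul(-1, Function('A')(16))) = Add(Add(-25, Mul(-5, 48), Mul(5, -183), Mul(-183, 48)), Mul(-1, Add(-15, Mul(-91, Pow(16, 2))))) = Add(Add(-25, -240, -915, -8784), Mul(-1, Add(-15, Mul(-91, 256)))) = Add(-9964, Mul(-1, Add(-15, -23296))) = Add(-9964, Mul(-1, -23311)) = Add(-9964, 23311) = 13347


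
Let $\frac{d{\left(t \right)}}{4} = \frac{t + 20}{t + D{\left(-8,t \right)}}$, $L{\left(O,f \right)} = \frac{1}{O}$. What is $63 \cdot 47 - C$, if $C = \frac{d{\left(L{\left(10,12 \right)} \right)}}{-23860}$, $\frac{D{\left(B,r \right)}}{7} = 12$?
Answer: $\frac{14854049166}{5016565} \approx 2961.0$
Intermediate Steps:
$D{\left(B,r \right)} = 84$ ($D{\left(B,r \right)} = 7 \cdot 12 = 84$)
$d{\left(t \right)} = \frac{4 \left(20 + t\right)}{84 + t}$ ($d{\left(t \right)} = 4 \frac{t + 20}{t + 84} = 4 \frac{20 + t}{84 + t} = \frac{4 \left(20 + t\right)}{84 + t}$)
$C = - \frac{201}{5016565}$ ($C = \frac{4 \frac{1}{84 + \frac{1}{10}} \left(20 + \frac{1}{10}\right)}{-23860} = \frac{4 \left(20 + \frac{1}{10}\right)}{84 + \frac{1}{10}} \left(- \frac{1}{23860}\right) = 4 \frac{1}{\frac{841}{10}} \cdot \frac{201}{10} \left(- \frac{1}{23860}\right) = 4 \cdot \frac{10}{841} \cdot \frac{201}{10} \left(- \frac{1}{23860}\right) = \frac{804}{841} \left(- \frac{1}{23860}\right) = - \frac{201}{5016565} \approx -4.0067 \cdot 10^{-5}$)
$63 \cdot 47 - C = 63 \cdot 47 - - \frac{201}{5016565} = 2961 + \frac{201}{5016565} = \frac{14854049166}{5016565}$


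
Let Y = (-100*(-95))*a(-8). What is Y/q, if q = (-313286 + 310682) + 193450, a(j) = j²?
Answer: 304000/95423 ≈ 3.1858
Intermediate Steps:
Y = 608000 (Y = -100*(-95)*(-8)² = 9500*64 = 608000)
q = 190846 (q = -2604 + 193450 = 190846)
Y/q = 608000/190846 = 608000*(1/190846) = 304000/95423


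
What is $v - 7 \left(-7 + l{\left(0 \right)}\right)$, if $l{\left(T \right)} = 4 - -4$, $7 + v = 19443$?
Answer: $19429$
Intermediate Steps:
$v = 19436$ ($v = -7 + 19443 = 19436$)
$l{\left(T \right)} = 8$ ($l{\left(T \right)} = 4 + 4 = 8$)
$v - 7 \left(-7 + l{\left(0 \right)}\right) = 19436 - 7 \left(-7 + 8\right) = 19436 - 7 \cdot 1 = 19436 - 7 = 19429$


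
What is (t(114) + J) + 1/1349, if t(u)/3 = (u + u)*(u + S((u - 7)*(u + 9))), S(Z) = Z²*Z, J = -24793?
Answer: 2103462232892899064/1349 ≈ 1.5593e+15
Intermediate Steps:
S(Z) = Z³
t(u) = 6*u*(u + (-7 + u)³*(9 + u)³) (t(u) = 3*((u + u)*(u + ((u - 7)*(u + 9))³)) = 3*((2*u)*(u + ((-7 + u)*(9 + u))³)) = 3*((2*u)*(u + (-7 + u)³*(9 + u)³)) = 3*(2*u*(u + (-7 + u)³*(9 + u)³)) = 6*u*(u + (-7 + u)³*(9 + u)³))
(t(114) + J) + 1/1349 = (6*114*(114 + (-63 + 114² + 2*114)³) - 24793) + 1/1349 = (6*114*(114 + (-63 + 12996 + 228)³) - 24793) + 1/1349 = (6*114*(114 + 13161³) - 24793) + 1/1349 = (6*114*(114 + 2279642092281) - 24793) + 1/1349 = (6*114*2279642092395 - 24793) + 1/1349 = (1559275191198180 - 24793) + 1/1349 = 1559275191173387 + 1/1349 = 2103462232892899064/1349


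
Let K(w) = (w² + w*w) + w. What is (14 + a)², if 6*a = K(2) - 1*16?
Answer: 169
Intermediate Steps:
K(w) = w + 2*w² (K(w) = (w² + w²) + w = 2*w² + w = w + 2*w²)
a = -1 (a = (2*(1 + 2*2) - 1*16)/6 = (2*(1 + 4) - 16)/6 = (2*5 - 16)/6 = (10 - 16)/6 = (⅙)*(-6) = -1)
(14 + a)² = (14 - 1)² = 13² = 169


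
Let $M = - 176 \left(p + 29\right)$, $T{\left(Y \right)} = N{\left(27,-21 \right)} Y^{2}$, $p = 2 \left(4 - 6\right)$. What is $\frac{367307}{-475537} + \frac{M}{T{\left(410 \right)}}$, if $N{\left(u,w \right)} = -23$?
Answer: $- \frac{14180266913}{18385687031} \approx -0.77127$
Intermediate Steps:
$p = -4$ ($p = 2 \left(-2\right) = -4$)
$T{\left(Y \right)} = - 23 Y^{2}$
$M = -4400$ ($M = - 176 \left(-4 + 29\right) = \left(-176\right) 25 = -4400$)
$\frac{367307}{-475537} + \frac{M}{T{\left(410 \right)}} = \frac{367307}{-475537} - \frac{4400}{\left(-23\right) 410^{2}} = 367307 \left(- \frac{1}{475537}\right) - \frac{4400}{\left(-23\right) 168100} = - \frac{367307}{475537} - \frac{4400}{-3866300} = - \frac{367307}{475537} - - \frac{44}{38663} = - \frac{367307}{475537} + \frac{44}{38663} = - \frac{14180266913}{18385687031}$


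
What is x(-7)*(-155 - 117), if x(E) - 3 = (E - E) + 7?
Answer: -2720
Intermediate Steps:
x(E) = 10 (x(E) = 3 + ((E - E) + 7) = 3 + (0 + 7) = 3 + 7 = 10)
x(-7)*(-155 - 117) = 10*(-155 - 117) = 10*(-272) = -2720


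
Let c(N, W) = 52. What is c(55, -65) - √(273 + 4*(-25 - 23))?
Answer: 43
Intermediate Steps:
c(55, -65) - √(273 + 4*(-25 - 23)) = 52 - √(273 + 4*(-25 - 23)) = 52 - √(273 + 4*(-48)) = 52 - √(273 - 192) = 52 - √81 = 52 - 1*9 = 52 - 9 = 43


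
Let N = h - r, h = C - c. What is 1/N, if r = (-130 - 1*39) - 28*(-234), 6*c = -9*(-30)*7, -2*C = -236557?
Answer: 2/223161 ≈ 8.9621e-6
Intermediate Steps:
C = 236557/2 (C = -½*(-236557) = 236557/2 ≈ 1.1828e+5)
c = 315 (c = (-9*(-30)*7)/6 = (270*7)/6 = (⅙)*1890 = 315)
r = 6383 (r = (-130 - 39) + 6552 = -169 + 6552 = 6383)
h = 235927/2 (h = 236557/2 - 1*315 = 236557/2 - 315 = 235927/2 ≈ 1.1796e+5)
N = 223161/2 (N = 235927/2 - 1*6383 = 235927/2 - 6383 = 223161/2 ≈ 1.1158e+5)
1/N = 1/(223161/2) = 2/223161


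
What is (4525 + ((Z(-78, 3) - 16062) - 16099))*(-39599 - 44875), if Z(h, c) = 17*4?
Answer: 2328779232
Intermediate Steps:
Z(h, c) = 68
(4525 + ((Z(-78, 3) - 16062) - 16099))*(-39599 - 44875) = (4525 + ((68 - 16062) - 16099))*(-39599 - 44875) = (4525 + (-15994 - 16099))*(-84474) = (4525 - 32093)*(-84474) = -27568*(-84474) = 2328779232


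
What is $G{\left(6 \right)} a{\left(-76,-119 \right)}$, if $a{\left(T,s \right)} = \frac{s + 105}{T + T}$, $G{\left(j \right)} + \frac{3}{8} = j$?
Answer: $\frac{315}{608} \approx 0.51809$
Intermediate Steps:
$G{\left(j \right)} = - \frac{3}{8} + j$
$a{\left(T,s \right)} = \frac{105 + s}{2 T}$
$G{\left(6 \right)} a{\left(-76,-119 \right)} = \left(- \frac{3}{8} + 6\right) \frac{105 - 119}{2 \left(-76\right)} = \frac{45 \cdot \frac{1}{2} \left(- \frac{1}{76}\right) \left(-14\right)}{8} = \frac{45}{8} \cdot \frac{7}{76} = \frac{315}{608}$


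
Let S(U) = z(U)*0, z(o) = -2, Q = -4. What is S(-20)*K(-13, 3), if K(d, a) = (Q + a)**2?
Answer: 0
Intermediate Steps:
S(U) = 0 (S(U) = -2*0 = 0)
K(d, a) = (-4 + a)**2
S(-20)*K(-13, 3) = 0*(-4 + 3)**2 = 0*(-1)**2 = 0*1 = 0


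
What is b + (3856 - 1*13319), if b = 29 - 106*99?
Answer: -19928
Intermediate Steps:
b = -10465 (b = 29 - 10494 = -10465)
b + (3856 - 1*13319) = -10465 + (3856 - 1*13319) = -10465 + (3856 - 13319) = -10465 - 9463 = -19928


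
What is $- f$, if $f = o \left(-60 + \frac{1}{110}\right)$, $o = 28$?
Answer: $\frac{92386}{55} \approx 1679.7$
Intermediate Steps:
$f = - \frac{92386}{55}$ ($f = 28 \left(-60 + \frac{1}{110}\right) = 28 \left(- \frac{6599}{110}\right) = - \frac{92386}{55} \approx -1679.7$)
$- f = \left(-1\right) \left(- \frac{92386}{55}\right) = \frac{92386}{55}$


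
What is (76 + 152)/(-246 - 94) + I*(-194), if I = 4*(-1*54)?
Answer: 3561783/85 ≈ 41903.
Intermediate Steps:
I = -216 (I = 4*(-54) = -216)
(76 + 152)/(-246 - 94) + I*(-194) = (76 + 152)/(-246 - 94) - 216*(-194) = 228/(-340) + 41904 = 228*(-1/340) + 41904 = -57/85 + 41904 = 3561783/85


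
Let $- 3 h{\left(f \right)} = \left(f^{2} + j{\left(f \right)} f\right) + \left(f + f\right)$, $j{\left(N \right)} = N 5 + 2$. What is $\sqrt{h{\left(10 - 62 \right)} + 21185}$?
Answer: $\frac{\sqrt{142617}}{3} \approx 125.88$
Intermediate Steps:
$j{\left(N \right)} = 2 + 5 N$ ($j{\left(N \right)} = 5 N + 2 = 2 + 5 N$)
$h{\left(f \right)} = - \frac{2 f}{3} - \frac{f^{2}}{3} - \frac{f \left(2 + 5 f\right)}{3}$ ($h{\left(f \right)} = - \frac{\left(f^{2} + \left(2 + 5 f\right) f\right) + \left(f + f\right)}{3} = - \frac{\left(f^{2} + f \left(2 + 5 f\right)\right) + 2 f}{3} = - \frac{f^{2} + 2 f + f \left(2 + 5 f\right)}{3} = - \frac{2 f}{3} - \frac{f^{2}}{3} - \frac{f \left(2 + 5 f\right)}{3}$)
$\sqrt{h{\left(10 - 62 \right)} + 21185} = \sqrt{- \frac{2 \left(10 - 62\right) \left(2 + 3 \left(10 - 62\right)\right)}{3} + 21185} = \sqrt{\left(- \frac{2}{3}\right) \left(-52\right) \left(2 + 3 \left(-52\right)\right) + 21185} = \sqrt{\left(- \frac{2}{3}\right) \left(-52\right) \left(2 - 156\right) + 21185} = \sqrt{\left(- \frac{2}{3}\right) \left(-52\right) \left(-154\right) + 21185} = \sqrt{- \frac{16016}{3} + 21185} = \sqrt{\frac{47539}{3}} = \frac{\sqrt{142617}}{3}$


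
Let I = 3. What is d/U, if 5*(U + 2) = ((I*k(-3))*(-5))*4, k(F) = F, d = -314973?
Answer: -314973/34 ≈ -9263.9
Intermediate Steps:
U = 34 (U = -2 + (((3*(-3))*(-5))*4)/5 = -2 + (-9*(-5)*4)/5 = -2 + (45*4)/5 = -2 + (1/5)*180 = -2 + 36 = 34)
d/U = -314973/34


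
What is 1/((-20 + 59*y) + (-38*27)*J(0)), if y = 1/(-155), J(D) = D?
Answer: -155/3159 ≈ -0.049066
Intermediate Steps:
y = -1/155 ≈ -0.0064516
1/((-20 + 59*y) + (-38*27)*J(0)) = 1/((-20 + 59*(-1/155)) - 38*27*0) = 1/((-20 - 59/155) - 1026*0) = 1/(-3159/155 + 0) = 1/(-3159/155) = -155/3159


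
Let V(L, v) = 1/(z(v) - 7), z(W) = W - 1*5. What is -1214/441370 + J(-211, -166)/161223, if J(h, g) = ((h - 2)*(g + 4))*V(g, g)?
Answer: -4172409478/1055525100065 ≈ -0.0039529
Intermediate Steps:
z(W) = -5 + W (z(W) = W - 5 = -5 + W)
V(L, v) = 1/(-12 + v) (V(L, v) = 1/((-5 + v) - 7) = 1/(-12 + v))
J(h, g) = (-2 + h)*(4 + g)/(-12 + g) (J(h, g) = ((h - 2)*(g + 4))/(-12 + g) = ((-2 + h)*(4 + g))/(-12 + g) = (-2 + h)*(4 + g)/(-12 + g))
-1214/441370 + J(-211, -166)/161223 = -1214/441370 + ((-8 - 2*(-166) + 4*(-211) - 166*(-211))/(-12 - 166))/161223 = -1214*1/441370 + ((-8 + 332 - 844 + 35026)/(-178))*(1/161223) = -607/220685 - 1/178*34506*(1/161223) = -607/220685 - 17253/89*1/161223 = -607/220685 - 5751/4782949 = -4172409478/1055525100065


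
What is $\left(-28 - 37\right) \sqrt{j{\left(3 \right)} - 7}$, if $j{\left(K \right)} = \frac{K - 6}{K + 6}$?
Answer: $- \frac{65 i \sqrt{66}}{3} \approx - 176.02 i$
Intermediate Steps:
$j{\left(K \right)} = \frac{-6 + K}{6 + K}$
$\left(-28 - 37\right) \sqrt{j{\left(3 \right)} - 7} = \left(-28 - 37\right) \sqrt{\frac{-6 + 3}{6 + 3} - 7} = - 65 \sqrt{\frac{1}{9} \left(-3\right) - 7} = - 65 \sqrt{- \frac{1}{3} - 7} = - 65 \sqrt{- \frac{22}{3}} = - 65 \frac{i \sqrt{66}}{3} = - \frac{65 i \sqrt{66}}{3}$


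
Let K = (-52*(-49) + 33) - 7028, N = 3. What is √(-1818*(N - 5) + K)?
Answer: I*√811 ≈ 28.478*I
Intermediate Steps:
K = -4447 (K = (2548 + 33) - 7028 = 2581 - 7028 = -4447)
√(-1818*(N - 5) + K) = √(-1818*(3 - 5) - 4447) = √(-1818*(-2) - 4447) = √(-303*(-12) - 4447) = √(3636 - 4447) = √(-811) = I*√811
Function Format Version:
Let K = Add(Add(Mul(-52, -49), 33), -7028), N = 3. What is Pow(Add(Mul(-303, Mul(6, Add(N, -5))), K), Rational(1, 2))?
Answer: Mul(I, Pow(811, Rational(1, 2))) ≈ Mul(28.478, I)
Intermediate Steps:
K = -4447 (K = Add(Add(2548, 33), -7028) = Add(2581, -7028) = -4447)
Pow(Add(Mul(-303, Mul(6, Add(N, -5))), K), Rational(1, 2)) = Pow(Add(Mul(-303, Mul(6, Add(3, -5))), -4447), Rational(1, 2)) = Pow(Add(Mul(-303, Mul(6, -2)), -4447), Rational(1, 2)) = Pow(Add(Mul(-303, -12), -4447), Rational(1, 2)) = Pow(Add(3636, -4447), Rational(1, 2)) = Pow(-811, Rational(1, 2)) = Mul(I, Pow(811, Rational(1, 2)))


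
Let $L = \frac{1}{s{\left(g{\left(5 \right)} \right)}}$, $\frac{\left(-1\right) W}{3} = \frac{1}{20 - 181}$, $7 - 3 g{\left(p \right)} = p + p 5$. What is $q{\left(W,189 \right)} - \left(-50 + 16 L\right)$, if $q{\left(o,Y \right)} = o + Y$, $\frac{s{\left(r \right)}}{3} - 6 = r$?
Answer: $\frac{194986}{805} \approx 242.22$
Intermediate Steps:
$g{\left(p \right)} = \frac{7}{3} - 2 p$ ($g{\left(p \right)} = \frac{7}{3} - \frac{p + p 5}{3} = \frac{7}{3} - \frac{p + 5 p}{3} = \frac{7}{3} - \frac{6 p}{3} = \frac{7}{3} - 2 p$)
$s{\left(r \right)} = 18 + 3 r$
$W = \frac{3}{161}$ ($W = - \frac{3}{20 - 181} = - \frac{3}{-161} = \left(-3\right) \left(- \frac{1}{161}\right) = \frac{3}{161} \approx 0.018634$)
$q{\left(o,Y \right)} = Y + o$
$L = - \frac{1}{5}$ ($L = \frac{1}{18 + 3 \left(\frac{7}{3} - 10\right)} = \frac{1}{18 + 3 \left(- \frac{23}{3}\right)} = \frac{1}{18 - 23} = \frac{1}{-5} = - \frac{1}{5} \approx -0.2$)
$q{\left(W,189 \right)} - \left(-50 + 16 L\right) = \left(189 + \frac{3}{161}\right) + \left(50 - - \frac{16}{5}\right) = \frac{30432}{161} + \left(50 + \frac{16}{5}\right) = \frac{30432}{161} + \frac{266}{5} = \frac{194986}{805}$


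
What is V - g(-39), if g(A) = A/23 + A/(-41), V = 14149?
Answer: 13343209/943 ≈ 14150.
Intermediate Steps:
g(A) = 18*A/943 (g(A) = A*(1/23) + A*(-1/41) = A/23 - A/41 = 18*A/943)
V - g(-39) = 14149 - 18*(-39)/943 = 14149 - 1*(-702/943) = 14149 + 702/943 = 13343209/943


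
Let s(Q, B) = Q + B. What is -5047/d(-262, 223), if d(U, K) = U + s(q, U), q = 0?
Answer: 5047/524 ≈ 9.6317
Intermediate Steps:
s(Q, B) = B + Q
d(U, K) = 2*U (d(U, K) = U + (U + 0) = U + U = 2*U)
-5047/d(-262, 223) = -5047/(2*(-262)) = -5047/(-524) = -5047*(-1/524) = 5047/524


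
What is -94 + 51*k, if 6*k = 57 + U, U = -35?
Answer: 93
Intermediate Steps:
k = 11/3 (k = (57 - 35)/6 = (⅙)*22 = 11/3 ≈ 3.6667)
-94 + 51*k = -94 + 51*(11/3) = -94 + 187 = 93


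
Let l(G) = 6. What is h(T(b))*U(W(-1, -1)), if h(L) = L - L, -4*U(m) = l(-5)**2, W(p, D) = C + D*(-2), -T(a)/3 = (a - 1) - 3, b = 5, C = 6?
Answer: 0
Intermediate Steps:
T(a) = 12 - 3*a (T(a) = -3*((a - 1) - 3) = -3*((-1 + a) - 3) = -3*(-4 + a) = 12 - 3*a)
W(p, D) = 6 - 2*D (W(p, D) = 6 + D*(-2) = 6 - 2*D)
U(m) = -9 (U(m) = -1/4*6**2 = -1/4*36 = -9)
h(L) = 0
h(T(b))*U(W(-1, -1)) = 0*(-9) = 0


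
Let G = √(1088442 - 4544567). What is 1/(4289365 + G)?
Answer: 857873/3679731111870 - I*√138245/3679731111870 ≈ 2.3313e-7 - 1.0104e-10*I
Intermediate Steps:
G = 5*I*√138245 (G = √(-3456125) = 5*I*√138245 ≈ 1859.1*I)
1/(4289365 + G) = 1/(4289365 + 5*I*√138245)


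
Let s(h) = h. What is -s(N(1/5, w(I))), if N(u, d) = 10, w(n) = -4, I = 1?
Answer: -10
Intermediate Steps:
-s(N(1/5, w(I))) = -1*10 = -10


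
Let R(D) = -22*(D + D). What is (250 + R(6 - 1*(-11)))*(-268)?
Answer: 133464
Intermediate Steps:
R(D) = -44*D
(250 + R(6 - 1*(-11)))*(-268) = (250 - 44*(6 - 1*(-11)))*(-268) = (250 - 44*(6 + 11))*(-268) = (250 - 44*17)*(-268) = (250 - 748)*(-268) = -498*(-268) = 133464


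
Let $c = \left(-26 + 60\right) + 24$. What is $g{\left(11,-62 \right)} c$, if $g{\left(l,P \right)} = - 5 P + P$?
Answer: $14384$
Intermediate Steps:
$c = 58$ ($c = 34 + 24 = 58$)
$g{\left(l,P \right)} = - 4 P$
$g{\left(11,-62 \right)} c = \left(-4\right) \left(-62\right) 58 = 248 \cdot 58 = 14384$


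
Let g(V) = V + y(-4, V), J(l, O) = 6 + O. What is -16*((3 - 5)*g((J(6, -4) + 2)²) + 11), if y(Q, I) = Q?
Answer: 208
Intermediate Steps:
g(V) = -4 + V (g(V) = V - 4 = -4 + V)
-16*((3 - 5)*g((J(6, -4) + 2)²) + 11) = -16*((3 - 5)*(-4 + ((6 - 4) + 2)²) + 11) = -16*(-2*(-4 + (2 + 2)²) + 11) = -16*(-2*(-4 + 4²) + 11) = -16*(-2*(-4 + 16) + 11) = -16*(-2*12 + 11) = -16*(-24 + 11) = -16*(-13) = 208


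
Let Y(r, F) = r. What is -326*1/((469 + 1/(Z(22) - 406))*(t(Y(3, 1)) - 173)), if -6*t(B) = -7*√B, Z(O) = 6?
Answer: 90236800/22455537767 + 1825600*√3/67366613301 ≈ 0.0040654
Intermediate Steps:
t(B) = 7*√B/6 (t(B) = -(-7)*√B/6 = 7*√B/6)
-326*1/((469 + 1/(Z(22) - 406))*(t(Y(3, 1)) - 173)) = -326*1/((469 + 1/(6 - 406))*(7*√3/6 - 173)) = -326*1/((-173 + 7*√3/6)*(469 + 1/(-400))) = -326*1/((-173 + 7*√3/6)*(469 - 1/400)) = -326*400/(187599*(-173 + 7*√3/6)) = -326/(-32454627/400 + 437731*√3/800)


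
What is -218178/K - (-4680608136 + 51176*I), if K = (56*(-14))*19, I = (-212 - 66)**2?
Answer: 5403689097185/7448 ≈ 7.2552e+8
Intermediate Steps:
I = 77284 (I = (-278)**2 = 77284)
K = -14896 (K = -784*19 = -14896)
-218178/K - (-4680608136 + 51176*I) = -218178/(-14896) - 51176/(1/(77284 - 91461)) = -218178*(-1/14896) - 51176/(1/(-14177)) = 109089/7448 - 51176/(-1/14177) = 109089/7448 - 51176*(-14177) = 109089/7448 + 725522152 = 5403689097185/7448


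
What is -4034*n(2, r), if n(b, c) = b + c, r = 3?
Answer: -20170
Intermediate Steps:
-4034*n(2, r) = -4034*(2 + 3) = -4034*5 = -20170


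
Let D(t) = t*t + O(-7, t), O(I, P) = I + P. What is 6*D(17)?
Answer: 1794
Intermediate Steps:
D(t) = -7 + t + t**2 (D(t) = t*t + (-7 + t) = t**2 + (-7 + t) = -7 + t + t**2)
6*D(17) = 6*(-7 + 17 + 17**2) = 6*(-7 + 17 + 289) = 6*299 = 1794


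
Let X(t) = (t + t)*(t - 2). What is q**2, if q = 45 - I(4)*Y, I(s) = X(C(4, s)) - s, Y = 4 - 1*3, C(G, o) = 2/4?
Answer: 10201/4 ≈ 2550.3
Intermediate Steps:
C(G, o) = 1/2 (C(G, o) = 2*(1/4) = 1/2)
Y = 1 (Y = 4 - 3 = 1)
X(t) = 2*t*(-2 + t) (X(t) = (2*t)*(-2 + t) = 2*t*(-2 + t))
I(s) = -3/2 - s (I(s) = 2*(1/2)*(-2 + 1/2) - s = 2*(1/2)*(-3/2) - s = -3/2 - s)
q = 101/2 (q = 45 - (-3/2 - 1*4) = 45 - (-3/2 - 4) = 45 - (-11)/2 = 45 - 1*(-11/2) = 45 + 11/2 = 101/2 ≈ 50.500)
q**2 = (101/2)**2 = 10201/4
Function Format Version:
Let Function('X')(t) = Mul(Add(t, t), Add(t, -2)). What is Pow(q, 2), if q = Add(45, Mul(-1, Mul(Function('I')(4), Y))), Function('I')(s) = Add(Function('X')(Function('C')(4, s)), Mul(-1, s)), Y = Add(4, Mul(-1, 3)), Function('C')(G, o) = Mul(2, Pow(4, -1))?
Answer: Rational(10201, 4) ≈ 2550.3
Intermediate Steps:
Function('C')(G, o) = Rational(1, 2) (Function('C')(G, o) = Mul(2, Rational(1, 4)) = Rational(1, 2))
Y = 1 (Y = Add(4, -3) = 1)
Function('X')(t) = Mul(2, t, Add(-2, t)) (Function('X')(t) = Mul(Mul(2, t), Add(-2, t)) = Mul(2, t, Add(-2, t)))
Function('I')(s) = Add(Rational(-3, 2), Mul(-1, s)) (Function('I')(s) = Add(Mul(2, Rational(1, 2), Add(-2, Rational(1, 2))), Mul(-1, s)) = Add(Mul(2, Rational(1, 2), Rational(-3, 2)), Mul(-1, s)) = Add(Rational(-3, 2), Mul(-1, s)))
q = Rational(101, 2) (q = Add(45, Mul(-1, Mul(Add(Rational(-3, 2), Mul(-1, 4)), 1))) = Add(45, Mul(-1, Mul(Add(Rational(-3, 2), -4), 1))) = Add(45, Mul(-1, Mul(Rational(-11, 2), 1))) = Add(45, Mul(-1, Rational(-11, 2))) = Add(45, Rational(11, 2)) = Rational(101, 2) ≈ 50.500)
Pow(q, 2) = Pow(Rational(101, 2), 2) = Rational(10201, 4)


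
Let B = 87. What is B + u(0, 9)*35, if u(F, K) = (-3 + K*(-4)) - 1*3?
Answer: -1383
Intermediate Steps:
u(F, K) = -6 - 4*K (u(F, K) = (-3 - 4*K) - 3 = -6 - 4*K)
B + u(0, 9)*35 = 87 + (-6 - 4*9)*35 = 87 + (-6 - 36)*35 = 87 - 42*35 = 87 - 1470 = -1383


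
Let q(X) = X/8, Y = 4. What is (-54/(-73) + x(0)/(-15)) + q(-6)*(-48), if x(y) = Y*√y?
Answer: 2682/73 ≈ 36.740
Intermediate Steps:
x(y) = 4*√y
q(X) = X/8 (q(X) = X*(⅛) = X/8)
(-54/(-73) + x(0)/(-15)) + q(-6)*(-48) = (-54/(-73) + (4*√0)/(-15)) + ((⅛)*(-6))*(-48) = (-54*(-1/73) + (4*0)*(-1/15)) - ¾*(-48) = (54/73 + 0*(-1/15)) + 36 = (54/73 + 0) + 36 = 54/73 + 36 = 2682/73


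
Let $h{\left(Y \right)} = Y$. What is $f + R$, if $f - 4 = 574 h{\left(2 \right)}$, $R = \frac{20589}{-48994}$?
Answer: $\frac{56420499}{48994} \approx 1151.6$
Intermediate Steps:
$R = - \frac{20589}{48994}$ ($R = 20589 \left(- \frac{1}{48994}\right) = - \frac{20589}{48994} \approx -0.42024$)
$f = 1152$ ($f = 4 + 574 \cdot 2 = 4 + 1148 = 1152$)
$f + R = 1152 - \frac{20589}{48994} = \frac{56420499}{48994}$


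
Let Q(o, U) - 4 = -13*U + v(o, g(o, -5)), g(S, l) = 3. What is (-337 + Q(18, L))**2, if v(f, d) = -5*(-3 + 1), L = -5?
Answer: 66564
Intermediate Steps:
v(f, d) = 10 (v(f, d) = -5*(-2) = 10)
Q(o, U) = 14 - 13*U (Q(o, U) = 4 + (-13*U + 10) = 4 + (10 - 13*U) = 14 - 13*U)
(-337 + Q(18, L))**2 = (-337 + (14 - 13*(-5)))**2 = (-337 + (14 + 65))**2 = (-337 + 79)**2 = (-258)**2 = 66564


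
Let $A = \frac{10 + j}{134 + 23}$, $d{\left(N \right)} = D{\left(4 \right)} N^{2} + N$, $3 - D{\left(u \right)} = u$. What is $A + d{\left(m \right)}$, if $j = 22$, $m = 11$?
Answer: $- \frac{17238}{157} \approx -109.8$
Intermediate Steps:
$D{\left(u \right)} = 3 - u$
$d{\left(N \right)} = N - N^{2}$ ($d{\left(N \right)} = \left(3 - 4\right) N^{2} + N = - N^{2} + N = N - N^{2}$)
$A = \frac{32}{157}$ ($A = \frac{10 + 22}{134 + 23} = \frac{32}{157} \approx 0.20382$)
$A + d{\left(m \right)} = \frac{32}{157} + 11 \left(1 - 11\right) = \frac{32}{157} + 11 \left(-10\right) = \frac{32}{157} - 110 = - \frac{17238}{157}$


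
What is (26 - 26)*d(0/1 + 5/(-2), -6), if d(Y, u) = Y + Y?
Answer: 0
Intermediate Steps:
d(Y, u) = 2*Y
(26 - 26)*d(0/1 + 5/(-2), -6) = (26 - 26)*(2*(0/1 + 5/(-2))) = 0*(2*(0*1 + 5*(-½))) = 0*(2*(0 - 5/2)) = 0*(2*(-5/2)) = 0*(-5) = 0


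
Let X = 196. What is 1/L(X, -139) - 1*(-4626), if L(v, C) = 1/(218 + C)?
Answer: 4705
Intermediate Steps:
1/L(X, -139) - 1*(-4626) = 1/(1/(218 - 139)) - 1*(-4626) = 1/(1/79) + 4626 = 79 + 4626 = 4705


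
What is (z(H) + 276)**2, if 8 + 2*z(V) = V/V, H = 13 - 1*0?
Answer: 297025/4 ≈ 74256.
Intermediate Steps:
H = 13 (H = 13 + 0 = 13)
z(V) = -7/2 (z(V) = -4 + (V/V)/2 = -4 + (1/2)*1 = -4 + 1/2 = -7/2)
(z(H) + 276)**2 = (-7/2 + 276)**2 = (545/2)**2 = 297025/4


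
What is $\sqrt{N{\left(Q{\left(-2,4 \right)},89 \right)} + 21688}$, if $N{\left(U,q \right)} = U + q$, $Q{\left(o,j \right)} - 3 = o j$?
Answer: $2 \sqrt{5443} \approx 147.55$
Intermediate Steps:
$Q{\left(o,j \right)} = 3 + j o$ ($Q{\left(o,j \right)} = 3 + o j = 3 + j o$)
$\sqrt{N{\left(Q{\left(-2,4 \right)},89 \right)} + 21688} = \sqrt{\left(\left(3 + 4 \left(-2\right)\right) + 89\right) + 21688} = \sqrt{\left(\left(3 - 8\right) + 89\right) + 21688} = \sqrt{\left(-5 + 89\right) + 21688} = \sqrt{84 + 21688} = \sqrt{21772} = 2 \sqrt{5443}$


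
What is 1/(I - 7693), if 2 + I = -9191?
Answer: -1/16886 ≈ -5.9221e-5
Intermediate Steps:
I = -9193 (I = -2 - 9191 = -9193)
1/(I - 7693) = 1/(-9193 - 7693) = 1/(-16886) = -1/16886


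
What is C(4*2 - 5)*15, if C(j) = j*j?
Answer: 135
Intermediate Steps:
C(j) = j²
C(4*2 - 5)*15 = (4*2 - 5)²*15 = (8 - 5)²*15 = 3²*15 = 9*15 = 135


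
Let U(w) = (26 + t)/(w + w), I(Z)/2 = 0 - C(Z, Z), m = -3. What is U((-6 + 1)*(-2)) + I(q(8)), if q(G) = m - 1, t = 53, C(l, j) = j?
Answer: 239/20 ≈ 11.950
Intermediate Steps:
q(G) = -4 (q(G) = -3 - 1 = -4)
I(Z) = -2*Z (I(Z) = 2*(0 - Z) = 2*(-Z) = -2*Z)
U(w) = 79/(2*w) (U(w) = (26 + 53)/(w + w) = 79/((2*w)) = 79*(1/(2*w)) = 79/(2*w))
U((-6 + 1)*(-2)) + I(q(8)) = 79/(2*(((-6 + 1)*(-2)))) - 2*(-4) = 79/(2*((-5*(-2)))) + 8 = (79/2)/10 + 8 = (79/2)*(1/10) + 8 = 79/20 + 8 = 239/20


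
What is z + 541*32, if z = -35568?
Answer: -18256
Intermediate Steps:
z + 541*32 = -35568 + 541*32 = -35568 + 17312 = -18256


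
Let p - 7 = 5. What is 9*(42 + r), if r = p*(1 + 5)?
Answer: 1026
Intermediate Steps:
p = 12 (p = 7 + 5 = 12)
r = 72 (r = 12*(1 + 5) = 12*6 = 72)
9*(42 + r) = 9*(42 + 72) = 9*114 = 1026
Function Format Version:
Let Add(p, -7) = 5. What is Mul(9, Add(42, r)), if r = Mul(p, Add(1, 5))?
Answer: 1026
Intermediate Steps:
p = 12 (p = Add(7, 5) = 12)
r = 72 (r = Mul(12, Add(1, 5)) = Mul(12, 6) = 72)
Mul(9, Add(42, r)) = Mul(9, Add(42, 72)) = Mul(9, 114) = 1026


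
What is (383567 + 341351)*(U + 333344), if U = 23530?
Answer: 258704386332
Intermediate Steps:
(383567 + 341351)*(U + 333344) = (383567 + 341351)*(23530 + 333344) = 724918*356874 = 258704386332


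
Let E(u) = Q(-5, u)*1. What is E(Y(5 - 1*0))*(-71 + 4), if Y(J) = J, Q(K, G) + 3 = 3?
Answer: 0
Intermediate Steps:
Q(K, G) = 0 (Q(K, G) = -3 + 3 = 0)
E(u) = 0 (E(u) = 0*1 = 0)
E(Y(5 - 1*0))*(-71 + 4) = 0*(-71 + 4) = 0*(-67) = 0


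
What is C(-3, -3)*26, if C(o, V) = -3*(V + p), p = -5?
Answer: 624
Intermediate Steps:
C(o, V) = 15 - 3*V (C(o, V) = -3*(V - 5) = -3*(-5 + V) = 15 - 3*V)
C(-3, -3)*26 = (15 - 3*(-3))*26 = (15 + 9)*26 = 24*26 = 624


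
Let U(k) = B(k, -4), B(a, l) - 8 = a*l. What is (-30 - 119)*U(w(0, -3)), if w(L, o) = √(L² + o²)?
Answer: 596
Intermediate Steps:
B(a, l) = 8 + a*l
U(k) = 8 - 4*k (U(k) = 8 + k*(-4) = 8 - 4*k)
(-30 - 119)*U(w(0, -3)) = (-30 - 119)*(8 - 4*√(0² + (-3)²)) = -149*(8 - 4*√(0 + 9)) = -149*(8 - 4*√9) = -149*(8 - 4*3) = -149*(8 - 12) = -149*(-4) = 596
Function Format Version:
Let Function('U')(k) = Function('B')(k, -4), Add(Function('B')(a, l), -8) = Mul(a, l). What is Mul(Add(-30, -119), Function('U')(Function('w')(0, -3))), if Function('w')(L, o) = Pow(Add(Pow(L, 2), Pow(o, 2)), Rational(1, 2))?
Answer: 596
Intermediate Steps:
Function('B')(a, l) = Add(8, Mul(a, l))
Function('U')(k) = Add(8, Mul(-4, k)) (Function('U')(k) = Add(8, Mul(k, -4)) = Add(8, Mul(-4, k)))
Mul(Add(-30, -119), Function('U')(Function('w')(0, -3))) = Mul(Add(-30, -119), Add(8, Mul(-4, Pow(Add(Pow(0, 2), Pow(-3, 2)), Rational(1, 2))))) = Mul(-149, Add(8, Mul(-4, Pow(Add(0, 9), Rational(1, 2))))) = Mul(-149, Add(8, Mul(-4, Pow(9, Rational(1, 2))))) = Mul(-149, Add(8, Mul(-4, 3))) = Mul(-149, Add(8, -12)) = Mul(-149, -4) = 596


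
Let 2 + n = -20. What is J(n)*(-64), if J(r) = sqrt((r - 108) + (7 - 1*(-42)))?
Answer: -576*I ≈ -576.0*I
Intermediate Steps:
n = -22 (n = -2 - 20 = -22)
J(r) = sqrt(-59 + r) (J(r) = sqrt((-108 + r) + (7 + 42)) = sqrt((-108 + r) + 49) = sqrt(-59 + r))
J(n)*(-64) = sqrt(-59 - 22)*(-64) = sqrt(-81)*(-64) = (9*I)*(-64) = -576*I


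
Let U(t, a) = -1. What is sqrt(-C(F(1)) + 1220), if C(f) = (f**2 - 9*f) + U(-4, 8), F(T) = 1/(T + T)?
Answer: 13*sqrt(29)/2 ≈ 35.004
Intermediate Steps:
F(T) = 1/(2*T)
C(f) = -1 + f**2 - 9*f (C(f) = (f**2 - 9*f) - 1 = -1 + f**2 - 9*f)
sqrt(-C(F(1)) + 1220) = sqrt(-(-1 + ((1/2)/1)**2 - 9/(2*1)) + 1220) = sqrt(-(-1 + ((1/2)*1)**2 - 9/2) + 1220) = sqrt(-(-1 + (1/2)**2 - 9*1/2) + 1220) = sqrt(-(-1 + 1/4 - 9/2) + 1220) = sqrt(-1*(-21/4) + 1220) = sqrt(21/4 + 1220) = sqrt(4901/4) = 13*sqrt(29)/2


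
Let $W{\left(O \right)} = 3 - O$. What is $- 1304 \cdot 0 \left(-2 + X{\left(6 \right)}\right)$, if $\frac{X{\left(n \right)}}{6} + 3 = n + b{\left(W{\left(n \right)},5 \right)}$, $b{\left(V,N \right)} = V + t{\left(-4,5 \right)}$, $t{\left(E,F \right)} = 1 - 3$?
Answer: $0$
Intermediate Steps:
$t{\left(E,F \right)} = -2$
$b{\left(V,N \right)} = -2 + V$ ($b{\left(V,N \right)} = V - 2 = -2 + V$)
$X{\left(n \right)} = -12$ ($X{\left(n \right)} = -18 + 6 \left(n - \left(-1 + n\right)\right) = -18 + 6 \cdot 1 = -18 + 6 = -12$)
$- 1304 \cdot 0 \left(-2 + X{\left(6 \right)}\right) = - 1304 \cdot 0 \left(-2 - 12\right) = - 1304 \cdot 0 \left(-14\right) = \left(-1304\right) 0 = 0$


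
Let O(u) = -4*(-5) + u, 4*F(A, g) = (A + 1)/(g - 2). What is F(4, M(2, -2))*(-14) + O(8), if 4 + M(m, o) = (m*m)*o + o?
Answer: 931/32 ≈ 29.094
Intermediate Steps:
M(m, o) = -4 + o + o*m² (M(m, o) = -4 + ((m*m)*o + o) = -4 + (m²*o + o) = -4 + (o*m² + o) = -4 + (o + o*m²) = -4 + o + o*m²)
F(A, g) = (1 + A)/(4*(-2 + g)) (F(A, g) = ((A + 1)/(g - 2))/4 = ((1 + A)/(-2 + g))/4 = (1 + A)/(4*(-2 + g)))
O(u) = 20 + u
F(4, M(2, -2))*(-14) + O(8) = ((1 + 4)/(4*(-2 + (-4 - 2 - 2*2²))))*(-14) + (20 + 8) = ((¼)*5/(-2 + (-4 - 2 - 2*4)))*(-14) + 28 = ((¼)*5/(-2 + (-4 - 2 - 8)))*(-14) + 28 = ((¼)*5/(-2 - 14))*(-14) + 28 = ((¼)*5/(-16))*(-14) + 28 = ((¼)*(-1/16)*5)*(-14) + 28 = -5/64*(-14) + 28 = 35/32 + 28 = 931/32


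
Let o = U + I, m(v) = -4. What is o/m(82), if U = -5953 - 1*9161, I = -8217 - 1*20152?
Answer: 43483/4 ≈ 10871.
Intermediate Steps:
I = -28369 (I = -8217 - 20152 = -28369)
U = -15114 (U = -5953 - 9161 = -15114)
o = -43483 (o = -15114 - 28369 = -43483)
o/m(82) = -43483/(-4) = -43483*(-1/4) = 43483/4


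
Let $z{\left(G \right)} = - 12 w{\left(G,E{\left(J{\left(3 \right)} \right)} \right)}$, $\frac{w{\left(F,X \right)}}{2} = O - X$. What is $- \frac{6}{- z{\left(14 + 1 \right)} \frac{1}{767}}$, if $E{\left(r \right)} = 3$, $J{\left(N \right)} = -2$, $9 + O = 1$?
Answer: $\frac{767}{44} \approx 17.432$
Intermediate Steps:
$O = -8$ ($O = -9 + 1 = -8$)
$w{\left(F,X \right)} = -16 - 2 X$ ($w{\left(F,X \right)} = 2 \left(-8 - X\right) = -16 - 2 X$)
$z{\left(G \right)} = 264$ ($z{\left(G \right)} = - 12 \left(-16 - 6\right) = \left(-12\right) \left(-22\right) = 264$)
$- \frac{6}{- z{\left(14 + 1 \right)} \frac{1}{767}} = - \frac{6}{\left(-1\right) 264 \cdot \frac{1}{767}} = - \frac{6}{\left(-264\right) \frac{1}{767}} = - \frac{6}{- \frac{264}{767}} = \left(-6\right) \left(- \frac{767}{264}\right) = \frac{767}{44}$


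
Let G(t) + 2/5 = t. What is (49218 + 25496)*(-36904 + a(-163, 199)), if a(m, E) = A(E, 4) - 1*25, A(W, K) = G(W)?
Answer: -13721375528/5 ≈ -2.7443e+9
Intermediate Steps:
G(t) = -2/5 + t
A(W, K) = -2/5 + W
a(m, E) = -127/5 + E (a(m, E) = (-2/5 + E) - 1*25 = (-2/5 + E) - 25 = -127/5 + E)
(49218 + 25496)*(-36904 + a(-163, 199)) = (49218 + 25496)*(-36904 + (-127/5 + 199)) = 74714*(-36904 + 868/5) = 74714*(-183652/5) = -13721375528/5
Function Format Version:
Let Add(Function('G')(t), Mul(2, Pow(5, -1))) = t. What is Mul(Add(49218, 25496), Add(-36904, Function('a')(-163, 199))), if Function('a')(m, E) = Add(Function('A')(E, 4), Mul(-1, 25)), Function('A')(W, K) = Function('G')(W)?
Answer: Rational(-13721375528, 5) ≈ -2.7443e+9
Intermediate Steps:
Function('G')(t) = Add(Rational(-2, 5), t)
Function('A')(W, K) = Add(Rational(-2, 5), W)
Function('a')(m, E) = Add(Rational(-127, 5), E) (Function('a')(m, E) = Add(Add(Rational(-2, 5), E), Mul(-1, 25)) = Add(Add(Rational(-2, 5), E), -25) = Add(Rational(-127, 5), E))
Mul(Add(49218, 25496), Add(-36904, Function('a')(-163, 199))) = Mul(Add(49218, 25496), Add(-36904, Add(Rational(-127, 5), 199))) = Mul(74714, Add(-36904, Rational(868, 5))) = Mul(74714, Rational(-183652, 5)) = Rational(-13721375528, 5)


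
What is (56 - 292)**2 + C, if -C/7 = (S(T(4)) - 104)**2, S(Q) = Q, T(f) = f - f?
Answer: -20016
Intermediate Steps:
T(f) = 0
C = -75712 (C = -7*(0 - 104)**2 = -7*(-104)**2 = -7*10816 = -75712)
(56 - 292)**2 + C = (56 - 292)**2 - 75712 = (-236)**2 - 75712 = 55696 - 75712 = -20016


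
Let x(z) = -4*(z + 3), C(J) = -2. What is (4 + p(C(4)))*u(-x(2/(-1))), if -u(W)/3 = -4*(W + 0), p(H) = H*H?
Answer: 384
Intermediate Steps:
p(H) = H**2
x(z) = -12 - 4*z (x(z) = -4*(3 + z) = -12 - 4*z)
u(W) = 12*W (u(W) = -(-12)*(W + 0) = -(-12)*W = 12*W)
(4 + p(C(4)))*u(-x(2/(-1))) = (4 + (-2)**2)*(12*(-(-12 - 8/(-1)))) = (4 + 4)*(12*(-(-12 - 8*(-1)))) = 8*(12*(-(-12 - 4*(-2)))) = 8*(12*(-(-12 + 8))) = 8*(12*(-1*(-4))) = 8*(12*4) = 8*48 = 384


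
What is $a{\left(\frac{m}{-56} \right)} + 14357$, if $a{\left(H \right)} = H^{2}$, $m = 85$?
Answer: $\frac{45030777}{3136} \approx 14359.0$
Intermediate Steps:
$a{\left(\frac{m}{-56} \right)} + 14357 = \left(\frac{85}{-56}\right)^{2} + 14357 = \left(85 \left(- \frac{1}{56}\right)\right)^{2} + 14357 = \left(- \frac{85}{56}\right)^{2} + 14357 = \frac{7225}{3136} + 14357 = \frac{45030777}{3136}$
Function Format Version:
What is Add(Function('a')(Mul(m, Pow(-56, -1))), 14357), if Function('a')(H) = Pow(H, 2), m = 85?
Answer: Rational(45030777, 3136) ≈ 14359.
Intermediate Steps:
Add(Function('a')(Mul(m, Pow(-56, -1))), 14357) = Add(Pow(Mul(85, Pow(-56, -1)), 2), 14357) = Add(Pow(Mul(85, Rational(-1, 56)), 2), 14357) = Add(Pow(Rational(-85, 56), 2), 14357) = Add(Rational(7225, 3136), 14357) = Rational(45030777, 3136)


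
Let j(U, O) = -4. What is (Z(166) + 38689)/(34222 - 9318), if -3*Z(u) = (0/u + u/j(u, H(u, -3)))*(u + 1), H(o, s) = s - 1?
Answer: 245995/149424 ≈ 1.6463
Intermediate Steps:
H(o, s) = -1 + s
Z(u) = u*(1 + u)/12 (Z(u) = -(0/u + u/(-4))*(u + 1)/3 = -(0 + u*(-1/4))*(1 + u)/3 = -(0 - u/4)*(1 + u)/3 = -(-u/4)*(1 + u)/3 = -(-1)*u*(1 + u)/12 = u*(1 + u)/12)
(Z(166) + 38689)/(34222 - 9318) = ((1/12)*166*(1 + 166) + 38689)/(34222 - 9318) = ((1/12)*166*167 + 38689)/24904 = (13861/6 + 38689)*(1/24904) = (245995/6)*(1/24904) = 245995/149424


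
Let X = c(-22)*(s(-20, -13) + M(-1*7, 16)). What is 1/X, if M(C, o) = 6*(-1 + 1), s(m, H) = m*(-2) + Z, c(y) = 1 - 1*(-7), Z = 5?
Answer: 1/360 ≈ 0.0027778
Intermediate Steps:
c(y) = 8 (c(y) = 1 + 7 = 8)
s(m, H) = 5 - 2*m (s(m, H) = m*(-2) + 5 = -2*m + 5 = 5 - 2*m)
M(C, o) = 0 (M(C, o) = 6*0 = 0)
X = 360 (X = 8*((5 - 2*(-20)) + 0) = 8*((5 + 40) + 0) = 8*(45 + 0) = 8*45 = 360)
1/X = 1/360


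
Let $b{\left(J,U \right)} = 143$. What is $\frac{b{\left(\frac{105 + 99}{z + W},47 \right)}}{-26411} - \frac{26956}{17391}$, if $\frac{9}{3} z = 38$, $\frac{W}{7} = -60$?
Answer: $- \frac{64947439}{41755791} \approx -1.5554$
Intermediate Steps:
$W = -420$ ($W = 7 \left(-60\right) = -420$)
$z = \frac{38}{3}$ ($z = \frac{1}{3} \cdot 38 = \frac{38}{3} \approx 12.667$)
$\frac{b{\left(\frac{105 + 99}{z + W},47 \right)}}{-26411} - \frac{26956}{17391} = \frac{143}{-26411} - \frac{26956}{17391} = 143 \left(- \frac{1}{26411}\right) - \frac{26956}{17391} = - \frac{13}{2401} - \frac{26956}{17391} = - \frac{64947439}{41755791}$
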